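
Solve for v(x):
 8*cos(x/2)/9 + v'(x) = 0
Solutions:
 v(x) = C1 - 16*sin(x/2)/9


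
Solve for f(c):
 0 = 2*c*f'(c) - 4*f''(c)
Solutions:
 f(c) = C1 + C2*erfi(c/2)


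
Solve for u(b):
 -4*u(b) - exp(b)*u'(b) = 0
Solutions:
 u(b) = C1*exp(4*exp(-b))


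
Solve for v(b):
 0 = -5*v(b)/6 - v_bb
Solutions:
 v(b) = C1*sin(sqrt(30)*b/6) + C2*cos(sqrt(30)*b/6)


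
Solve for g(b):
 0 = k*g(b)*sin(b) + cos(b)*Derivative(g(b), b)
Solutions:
 g(b) = C1*exp(k*log(cos(b)))


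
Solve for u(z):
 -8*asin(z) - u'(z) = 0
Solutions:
 u(z) = C1 - 8*z*asin(z) - 8*sqrt(1 - z^2)


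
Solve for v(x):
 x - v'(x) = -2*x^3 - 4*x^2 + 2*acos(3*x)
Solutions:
 v(x) = C1 + x^4/2 + 4*x^3/3 + x^2/2 - 2*x*acos(3*x) + 2*sqrt(1 - 9*x^2)/3


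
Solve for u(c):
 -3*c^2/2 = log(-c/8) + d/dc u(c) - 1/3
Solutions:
 u(c) = C1 - c^3/2 - c*log(-c) + c*(4/3 + 3*log(2))


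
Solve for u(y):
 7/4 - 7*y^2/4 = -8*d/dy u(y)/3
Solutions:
 u(y) = C1 + 7*y^3/32 - 21*y/32


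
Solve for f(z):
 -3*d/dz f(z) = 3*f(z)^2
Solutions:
 f(z) = 1/(C1 + z)


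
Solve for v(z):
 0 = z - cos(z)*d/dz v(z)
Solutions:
 v(z) = C1 + Integral(z/cos(z), z)


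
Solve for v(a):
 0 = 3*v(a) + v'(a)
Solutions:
 v(a) = C1*exp(-3*a)


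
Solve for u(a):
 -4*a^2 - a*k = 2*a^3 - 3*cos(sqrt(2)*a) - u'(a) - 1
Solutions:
 u(a) = C1 + a^4/2 + 4*a^3/3 + a^2*k/2 - a - 3*sqrt(2)*sin(sqrt(2)*a)/2


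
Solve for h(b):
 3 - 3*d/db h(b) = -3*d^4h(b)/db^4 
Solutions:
 h(b) = C1 + C4*exp(b) + b + (C2*sin(sqrt(3)*b/2) + C3*cos(sqrt(3)*b/2))*exp(-b/2)


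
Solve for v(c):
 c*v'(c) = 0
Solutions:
 v(c) = C1


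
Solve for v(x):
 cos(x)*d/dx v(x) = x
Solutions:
 v(x) = C1 + Integral(x/cos(x), x)


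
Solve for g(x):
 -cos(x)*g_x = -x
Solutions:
 g(x) = C1 + Integral(x/cos(x), x)


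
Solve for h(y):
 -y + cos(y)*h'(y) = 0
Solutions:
 h(y) = C1 + Integral(y/cos(y), y)


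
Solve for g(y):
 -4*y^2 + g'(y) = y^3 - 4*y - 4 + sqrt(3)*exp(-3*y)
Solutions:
 g(y) = C1 + y^4/4 + 4*y^3/3 - 2*y^2 - 4*y - sqrt(3)*exp(-3*y)/3


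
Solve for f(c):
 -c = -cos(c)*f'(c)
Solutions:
 f(c) = C1 + Integral(c/cos(c), c)


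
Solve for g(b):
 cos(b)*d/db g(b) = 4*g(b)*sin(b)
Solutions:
 g(b) = C1/cos(b)^4


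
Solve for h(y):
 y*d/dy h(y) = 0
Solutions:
 h(y) = C1


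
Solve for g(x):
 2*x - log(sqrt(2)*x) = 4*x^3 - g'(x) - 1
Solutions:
 g(x) = C1 + x^4 - x^2 + x*log(x) - 2*x + x*log(2)/2


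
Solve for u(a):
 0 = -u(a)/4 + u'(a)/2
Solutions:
 u(a) = C1*exp(a/2)


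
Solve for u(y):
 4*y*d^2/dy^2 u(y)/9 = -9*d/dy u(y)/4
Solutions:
 u(y) = C1 + C2/y^(65/16)


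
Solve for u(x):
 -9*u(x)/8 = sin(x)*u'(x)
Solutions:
 u(x) = C1*(cos(x) + 1)^(9/16)/(cos(x) - 1)^(9/16)


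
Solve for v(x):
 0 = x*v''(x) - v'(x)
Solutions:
 v(x) = C1 + C2*x^2


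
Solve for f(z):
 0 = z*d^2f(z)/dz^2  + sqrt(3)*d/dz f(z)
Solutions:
 f(z) = C1 + C2*z^(1 - sqrt(3))


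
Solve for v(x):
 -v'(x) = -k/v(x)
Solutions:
 v(x) = -sqrt(C1 + 2*k*x)
 v(x) = sqrt(C1 + 2*k*x)


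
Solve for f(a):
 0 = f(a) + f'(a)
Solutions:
 f(a) = C1*exp(-a)


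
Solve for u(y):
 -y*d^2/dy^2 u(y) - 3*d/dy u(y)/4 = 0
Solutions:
 u(y) = C1 + C2*y^(1/4)


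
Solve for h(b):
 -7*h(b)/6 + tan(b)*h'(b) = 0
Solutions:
 h(b) = C1*sin(b)^(7/6)


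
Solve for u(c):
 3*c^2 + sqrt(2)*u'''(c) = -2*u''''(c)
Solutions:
 u(c) = C1 + C2*c + C3*c^2 + C4*exp(-sqrt(2)*c/2) - sqrt(2)*c^5/40 + c^4/4 - sqrt(2)*c^3


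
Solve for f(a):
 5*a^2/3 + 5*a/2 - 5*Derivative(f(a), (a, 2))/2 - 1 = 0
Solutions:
 f(a) = C1 + C2*a + a^4/18 + a^3/6 - a^2/5


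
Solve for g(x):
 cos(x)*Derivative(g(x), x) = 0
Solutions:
 g(x) = C1


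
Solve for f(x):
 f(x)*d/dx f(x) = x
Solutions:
 f(x) = -sqrt(C1 + x^2)
 f(x) = sqrt(C1 + x^2)


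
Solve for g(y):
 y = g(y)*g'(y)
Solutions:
 g(y) = -sqrt(C1 + y^2)
 g(y) = sqrt(C1 + y^2)


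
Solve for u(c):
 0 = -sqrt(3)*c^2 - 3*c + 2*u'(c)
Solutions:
 u(c) = C1 + sqrt(3)*c^3/6 + 3*c^2/4


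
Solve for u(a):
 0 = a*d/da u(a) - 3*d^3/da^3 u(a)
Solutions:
 u(a) = C1 + Integral(C2*airyai(3^(2/3)*a/3) + C3*airybi(3^(2/3)*a/3), a)


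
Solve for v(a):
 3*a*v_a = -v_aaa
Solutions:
 v(a) = C1 + Integral(C2*airyai(-3^(1/3)*a) + C3*airybi(-3^(1/3)*a), a)


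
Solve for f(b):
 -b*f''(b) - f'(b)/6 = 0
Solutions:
 f(b) = C1 + C2*b^(5/6)


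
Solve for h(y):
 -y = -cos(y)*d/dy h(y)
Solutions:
 h(y) = C1 + Integral(y/cos(y), y)


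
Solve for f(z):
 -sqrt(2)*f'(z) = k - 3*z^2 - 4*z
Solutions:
 f(z) = C1 - sqrt(2)*k*z/2 + sqrt(2)*z^3/2 + sqrt(2)*z^2


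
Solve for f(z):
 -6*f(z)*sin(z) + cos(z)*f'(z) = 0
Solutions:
 f(z) = C1/cos(z)^6


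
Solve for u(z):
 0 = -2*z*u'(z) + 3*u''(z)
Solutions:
 u(z) = C1 + C2*erfi(sqrt(3)*z/3)


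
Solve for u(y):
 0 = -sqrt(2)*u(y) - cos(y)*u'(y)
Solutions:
 u(y) = C1*(sin(y) - 1)^(sqrt(2)/2)/(sin(y) + 1)^(sqrt(2)/2)


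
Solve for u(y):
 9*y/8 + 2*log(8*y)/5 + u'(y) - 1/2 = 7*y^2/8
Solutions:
 u(y) = C1 + 7*y^3/24 - 9*y^2/16 - 2*y*log(y)/5 - 6*y*log(2)/5 + 9*y/10


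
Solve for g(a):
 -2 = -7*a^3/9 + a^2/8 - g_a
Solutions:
 g(a) = C1 - 7*a^4/36 + a^3/24 + 2*a


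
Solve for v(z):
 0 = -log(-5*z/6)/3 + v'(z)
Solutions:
 v(z) = C1 + z*log(-z)/3 + z*(-log(6) - 1 + log(5))/3


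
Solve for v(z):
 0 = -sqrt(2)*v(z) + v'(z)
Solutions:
 v(z) = C1*exp(sqrt(2)*z)


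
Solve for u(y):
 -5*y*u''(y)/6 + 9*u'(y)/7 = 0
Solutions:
 u(y) = C1 + C2*y^(89/35)


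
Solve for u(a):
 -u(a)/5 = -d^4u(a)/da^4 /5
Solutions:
 u(a) = C1*exp(-a) + C2*exp(a) + C3*sin(a) + C4*cos(a)


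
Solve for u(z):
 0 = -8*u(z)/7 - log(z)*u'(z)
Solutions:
 u(z) = C1*exp(-8*li(z)/7)


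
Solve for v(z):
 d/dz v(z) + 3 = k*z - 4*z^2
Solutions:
 v(z) = C1 + k*z^2/2 - 4*z^3/3 - 3*z


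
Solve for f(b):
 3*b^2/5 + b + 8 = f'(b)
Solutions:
 f(b) = C1 + b^3/5 + b^2/2 + 8*b


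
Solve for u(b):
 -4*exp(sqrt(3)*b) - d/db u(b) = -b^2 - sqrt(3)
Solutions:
 u(b) = C1 + b^3/3 + sqrt(3)*b - 4*sqrt(3)*exp(sqrt(3)*b)/3


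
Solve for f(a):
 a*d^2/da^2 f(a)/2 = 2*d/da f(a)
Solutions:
 f(a) = C1 + C2*a^5


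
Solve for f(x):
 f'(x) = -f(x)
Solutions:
 f(x) = C1*exp(-x)


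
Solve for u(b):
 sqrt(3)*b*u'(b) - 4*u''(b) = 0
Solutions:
 u(b) = C1 + C2*erfi(sqrt(2)*3^(1/4)*b/4)


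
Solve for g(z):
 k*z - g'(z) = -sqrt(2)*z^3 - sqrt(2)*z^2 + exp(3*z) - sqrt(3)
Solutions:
 g(z) = C1 + k*z^2/2 + sqrt(2)*z^4/4 + sqrt(2)*z^3/3 + sqrt(3)*z - exp(3*z)/3


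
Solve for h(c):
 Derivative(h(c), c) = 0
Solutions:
 h(c) = C1


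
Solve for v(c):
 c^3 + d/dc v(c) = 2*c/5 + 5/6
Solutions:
 v(c) = C1 - c^4/4 + c^2/5 + 5*c/6


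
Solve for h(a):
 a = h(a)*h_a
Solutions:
 h(a) = -sqrt(C1 + a^2)
 h(a) = sqrt(C1 + a^2)


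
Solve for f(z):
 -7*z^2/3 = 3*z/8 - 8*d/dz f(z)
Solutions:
 f(z) = C1 + 7*z^3/72 + 3*z^2/128


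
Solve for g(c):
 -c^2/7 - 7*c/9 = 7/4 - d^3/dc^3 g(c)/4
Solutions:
 g(c) = C1 + C2*c + C3*c^2 + c^5/105 + 7*c^4/54 + 7*c^3/6


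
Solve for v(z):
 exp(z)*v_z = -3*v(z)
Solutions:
 v(z) = C1*exp(3*exp(-z))


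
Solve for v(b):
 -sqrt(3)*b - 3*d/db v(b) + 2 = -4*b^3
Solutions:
 v(b) = C1 + b^4/3 - sqrt(3)*b^2/6 + 2*b/3


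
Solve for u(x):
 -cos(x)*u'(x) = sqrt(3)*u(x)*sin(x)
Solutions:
 u(x) = C1*cos(x)^(sqrt(3))


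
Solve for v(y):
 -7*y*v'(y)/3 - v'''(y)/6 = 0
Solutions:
 v(y) = C1 + Integral(C2*airyai(-14^(1/3)*y) + C3*airybi(-14^(1/3)*y), y)


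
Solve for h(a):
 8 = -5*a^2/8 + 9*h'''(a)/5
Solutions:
 h(a) = C1 + C2*a + C3*a^2 + 5*a^5/864 + 20*a^3/27


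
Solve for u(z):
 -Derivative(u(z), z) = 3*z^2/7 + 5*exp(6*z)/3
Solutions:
 u(z) = C1 - z^3/7 - 5*exp(6*z)/18


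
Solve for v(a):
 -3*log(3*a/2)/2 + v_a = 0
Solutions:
 v(a) = C1 + 3*a*log(a)/2 - 3*a/2 - 3*a*log(2)/2 + 3*a*log(3)/2


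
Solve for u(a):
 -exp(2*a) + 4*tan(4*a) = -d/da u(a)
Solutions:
 u(a) = C1 + exp(2*a)/2 + log(cos(4*a))


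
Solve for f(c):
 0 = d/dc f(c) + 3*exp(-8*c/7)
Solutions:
 f(c) = C1 + 21*exp(-8*c/7)/8


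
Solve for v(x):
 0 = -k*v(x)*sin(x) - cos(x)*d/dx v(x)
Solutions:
 v(x) = C1*exp(k*log(cos(x)))


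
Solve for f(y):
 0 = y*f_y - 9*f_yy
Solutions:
 f(y) = C1 + C2*erfi(sqrt(2)*y/6)


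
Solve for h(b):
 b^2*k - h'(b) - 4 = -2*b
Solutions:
 h(b) = C1 + b^3*k/3 + b^2 - 4*b


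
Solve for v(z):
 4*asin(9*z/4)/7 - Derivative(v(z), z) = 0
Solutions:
 v(z) = C1 + 4*z*asin(9*z/4)/7 + 4*sqrt(16 - 81*z^2)/63


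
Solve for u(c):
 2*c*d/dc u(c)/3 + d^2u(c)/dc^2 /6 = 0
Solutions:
 u(c) = C1 + C2*erf(sqrt(2)*c)


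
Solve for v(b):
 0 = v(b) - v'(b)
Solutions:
 v(b) = C1*exp(b)


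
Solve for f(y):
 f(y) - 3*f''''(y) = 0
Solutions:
 f(y) = C1*exp(-3^(3/4)*y/3) + C2*exp(3^(3/4)*y/3) + C3*sin(3^(3/4)*y/3) + C4*cos(3^(3/4)*y/3)


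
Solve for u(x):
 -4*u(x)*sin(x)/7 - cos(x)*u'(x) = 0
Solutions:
 u(x) = C1*cos(x)^(4/7)


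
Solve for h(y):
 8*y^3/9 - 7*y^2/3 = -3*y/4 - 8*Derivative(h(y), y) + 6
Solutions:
 h(y) = C1 - y^4/36 + 7*y^3/72 - 3*y^2/64 + 3*y/4


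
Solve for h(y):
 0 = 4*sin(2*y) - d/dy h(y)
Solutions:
 h(y) = C1 - 2*cos(2*y)


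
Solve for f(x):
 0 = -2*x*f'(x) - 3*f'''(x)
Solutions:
 f(x) = C1 + Integral(C2*airyai(-2^(1/3)*3^(2/3)*x/3) + C3*airybi(-2^(1/3)*3^(2/3)*x/3), x)


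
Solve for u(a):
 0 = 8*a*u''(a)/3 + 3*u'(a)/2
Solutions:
 u(a) = C1 + C2*a^(7/16)


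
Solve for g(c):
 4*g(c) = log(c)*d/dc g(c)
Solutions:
 g(c) = C1*exp(4*li(c))


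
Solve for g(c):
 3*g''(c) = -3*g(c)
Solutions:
 g(c) = C1*sin(c) + C2*cos(c)


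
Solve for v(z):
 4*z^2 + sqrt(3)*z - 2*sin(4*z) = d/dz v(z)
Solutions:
 v(z) = C1 + 4*z^3/3 + sqrt(3)*z^2/2 + cos(4*z)/2


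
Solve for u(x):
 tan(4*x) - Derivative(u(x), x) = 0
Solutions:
 u(x) = C1 - log(cos(4*x))/4


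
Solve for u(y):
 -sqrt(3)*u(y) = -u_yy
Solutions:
 u(y) = C1*exp(-3^(1/4)*y) + C2*exp(3^(1/4)*y)


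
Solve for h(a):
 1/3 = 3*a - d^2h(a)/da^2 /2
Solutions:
 h(a) = C1 + C2*a + a^3 - a^2/3


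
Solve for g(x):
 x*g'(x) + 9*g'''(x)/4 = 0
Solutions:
 g(x) = C1 + Integral(C2*airyai(-2^(2/3)*3^(1/3)*x/3) + C3*airybi(-2^(2/3)*3^(1/3)*x/3), x)


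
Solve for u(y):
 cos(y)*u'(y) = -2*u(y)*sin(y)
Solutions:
 u(y) = C1*cos(y)^2


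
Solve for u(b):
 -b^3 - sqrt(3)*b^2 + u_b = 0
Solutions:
 u(b) = C1 + b^4/4 + sqrt(3)*b^3/3


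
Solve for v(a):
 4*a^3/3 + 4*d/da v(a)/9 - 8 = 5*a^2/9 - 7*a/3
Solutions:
 v(a) = C1 - 3*a^4/4 + 5*a^3/12 - 21*a^2/8 + 18*a


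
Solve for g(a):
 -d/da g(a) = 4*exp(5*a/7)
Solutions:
 g(a) = C1 - 28*exp(5*a/7)/5


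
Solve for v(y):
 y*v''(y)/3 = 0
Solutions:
 v(y) = C1 + C2*y


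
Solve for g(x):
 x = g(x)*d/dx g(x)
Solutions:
 g(x) = -sqrt(C1 + x^2)
 g(x) = sqrt(C1 + x^2)


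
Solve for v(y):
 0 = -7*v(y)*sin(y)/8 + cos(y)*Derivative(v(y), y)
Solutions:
 v(y) = C1/cos(y)^(7/8)


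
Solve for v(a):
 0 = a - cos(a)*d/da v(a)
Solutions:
 v(a) = C1 + Integral(a/cos(a), a)


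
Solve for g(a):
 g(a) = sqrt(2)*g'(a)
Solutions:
 g(a) = C1*exp(sqrt(2)*a/2)


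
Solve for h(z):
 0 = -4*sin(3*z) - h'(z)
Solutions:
 h(z) = C1 + 4*cos(3*z)/3


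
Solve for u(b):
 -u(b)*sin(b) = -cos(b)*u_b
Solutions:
 u(b) = C1/cos(b)


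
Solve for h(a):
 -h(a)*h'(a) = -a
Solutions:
 h(a) = -sqrt(C1 + a^2)
 h(a) = sqrt(C1 + a^2)


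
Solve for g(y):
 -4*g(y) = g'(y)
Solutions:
 g(y) = C1*exp(-4*y)


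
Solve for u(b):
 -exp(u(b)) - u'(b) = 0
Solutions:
 u(b) = log(1/(C1 + b))


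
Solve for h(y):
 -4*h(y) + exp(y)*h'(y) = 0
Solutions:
 h(y) = C1*exp(-4*exp(-y))


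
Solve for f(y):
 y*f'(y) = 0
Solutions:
 f(y) = C1


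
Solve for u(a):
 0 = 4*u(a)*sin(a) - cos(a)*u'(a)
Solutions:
 u(a) = C1/cos(a)^4


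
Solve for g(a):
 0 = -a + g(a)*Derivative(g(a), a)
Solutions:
 g(a) = -sqrt(C1 + a^2)
 g(a) = sqrt(C1 + a^2)


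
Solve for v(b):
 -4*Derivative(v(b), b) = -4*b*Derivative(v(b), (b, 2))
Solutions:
 v(b) = C1 + C2*b^2


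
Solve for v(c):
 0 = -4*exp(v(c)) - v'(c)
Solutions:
 v(c) = log(1/(C1 + 4*c))


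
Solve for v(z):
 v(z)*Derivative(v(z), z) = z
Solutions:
 v(z) = -sqrt(C1 + z^2)
 v(z) = sqrt(C1 + z^2)


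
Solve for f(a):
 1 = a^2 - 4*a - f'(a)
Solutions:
 f(a) = C1 + a^3/3 - 2*a^2 - a


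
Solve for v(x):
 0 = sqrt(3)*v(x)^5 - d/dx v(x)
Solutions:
 v(x) = -(-1/(C1 + 4*sqrt(3)*x))^(1/4)
 v(x) = (-1/(C1 + 4*sqrt(3)*x))^(1/4)
 v(x) = -I*(-1/(C1 + 4*sqrt(3)*x))^(1/4)
 v(x) = I*(-1/(C1 + 4*sqrt(3)*x))^(1/4)


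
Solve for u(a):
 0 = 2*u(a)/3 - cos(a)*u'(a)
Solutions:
 u(a) = C1*(sin(a) + 1)^(1/3)/(sin(a) - 1)^(1/3)


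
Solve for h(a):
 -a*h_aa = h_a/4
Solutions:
 h(a) = C1 + C2*a^(3/4)


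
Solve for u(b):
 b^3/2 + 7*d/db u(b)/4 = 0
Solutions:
 u(b) = C1 - b^4/14


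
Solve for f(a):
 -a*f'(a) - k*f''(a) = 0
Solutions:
 f(a) = C1 + C2*sqrt(k)*erf(sqrt(2)*a*sqrt(1/k)/2)


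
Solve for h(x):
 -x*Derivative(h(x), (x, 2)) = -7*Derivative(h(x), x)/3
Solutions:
 h(x) = C1 + C2*x^(10/3)


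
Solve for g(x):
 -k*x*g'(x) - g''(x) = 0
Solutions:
 g(x) = Piecewise((-sqrt(2)*sqrt(pi)*C1*erf(sqrt(2)*sqrt(k)*x/2)/(2*sqrt(k)) - C2, (k > 0) | (k < 0)), (-C1*x - C2, True))


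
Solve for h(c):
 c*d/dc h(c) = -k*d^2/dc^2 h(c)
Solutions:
 h(c) = C1 + C2*sqrt(k)*erf(sqrt(2)*c*sqrt(1/k)/2)


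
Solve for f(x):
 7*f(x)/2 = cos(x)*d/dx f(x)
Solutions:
 f(x) = C1*(sin(x) + 1)^(7/4)/(sin(x) - 1)^(7/4)


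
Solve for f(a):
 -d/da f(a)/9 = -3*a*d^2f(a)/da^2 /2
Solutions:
 f(a) = C1 + C2*a^(29/27)


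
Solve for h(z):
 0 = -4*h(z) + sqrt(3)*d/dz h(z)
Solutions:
 h(z) = C1*exp(4*sqrt(3)*z/3)


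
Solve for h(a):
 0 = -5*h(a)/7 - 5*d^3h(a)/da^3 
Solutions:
 h(a) = C3*exp(-7^(2/3)*a/7) + (C1*sin(sqrt(3)*7^(2/3)*a/14) + C2*cos(sqrt(3)*7^(2/3)*a/14))*exp(7^(2/3)*a/14)


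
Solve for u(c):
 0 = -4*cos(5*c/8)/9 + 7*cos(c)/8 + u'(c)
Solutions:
 u(c) = C1 + 32*sin(5*c/8)/45 - 7*sin(c)/8


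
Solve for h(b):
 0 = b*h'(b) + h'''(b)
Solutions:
 h(b) = C1 + Integral(C2*airyai(-b) + C3*airybi(-b), b)


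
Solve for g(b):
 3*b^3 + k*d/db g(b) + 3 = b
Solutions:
 g(b) = C1 - 3*b^4/(4*k) + b^2/(2*k) - 3*b/k


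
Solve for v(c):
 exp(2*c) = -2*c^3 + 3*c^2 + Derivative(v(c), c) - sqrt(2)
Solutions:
 v(c) = C1 + c^4/2 - c^3 + sqrt(2)*c + exp(2*c)/2


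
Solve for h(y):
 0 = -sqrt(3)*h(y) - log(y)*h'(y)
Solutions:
 h(y) = C1*exp(-sqrt(3)*li(y))


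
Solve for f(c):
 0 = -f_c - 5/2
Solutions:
 f(c) = C1 - 5*c/2


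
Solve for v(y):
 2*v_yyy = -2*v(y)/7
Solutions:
 v(y) = C3*exp(-7^(2/3)*y/7) + (C1*sin(sqrt(3)*7^(2/3)*y/14) + C2*cos(sqrt(3)*7^(2/3)*y/14))*exp(7^(2/3)*y/14)


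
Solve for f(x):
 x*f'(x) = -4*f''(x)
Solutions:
 f(x) = C1 + C2*erf(sqrt(2)*x/4)


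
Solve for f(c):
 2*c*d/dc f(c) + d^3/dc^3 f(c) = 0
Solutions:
 f(c) = C1 + Integral(C2*airyai(-2^(1/3)*c) + C3*airybi(-2^(1/3)*c), c)


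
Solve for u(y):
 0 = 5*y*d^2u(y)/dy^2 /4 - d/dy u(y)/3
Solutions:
 u(y) = C1 + C2*y^(19/15)


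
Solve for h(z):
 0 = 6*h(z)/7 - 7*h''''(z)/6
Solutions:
 h(z) = C1*exp(-sqrt(42)*z/7) + C2*exp(sqrt(42)*z/7) + C3*sin(sqrt(42)*z/7) + C4*cos(sqrt(42)*z/7)


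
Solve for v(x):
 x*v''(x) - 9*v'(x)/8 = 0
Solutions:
 v(x) = C1 + C2*x^(17/8)


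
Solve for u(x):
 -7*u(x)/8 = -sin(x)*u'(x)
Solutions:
 u(x) = C1*(cos(x) - 1)^(7/16)/(cos(x) + 1)^(7/16)


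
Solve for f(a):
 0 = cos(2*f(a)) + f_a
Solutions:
 f(a) = -asin((C1 + exp(4*a))/(C1 - exp(4*a)))/2 + pi/2
 f(a) = asin((C1 + exp(4*a))/(C1 - exp(4*a)))/2


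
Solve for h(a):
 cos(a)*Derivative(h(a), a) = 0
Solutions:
 h(a) = C1


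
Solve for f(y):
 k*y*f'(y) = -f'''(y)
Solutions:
 f(y) = C1 + Integral(C2*airyai(y*(-k)^(1/3)) + C3*airybi(y*(-k)^(1/3)), y)


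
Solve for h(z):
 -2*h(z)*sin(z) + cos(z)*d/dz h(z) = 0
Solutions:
 h(z) = C1/cos(z)^2


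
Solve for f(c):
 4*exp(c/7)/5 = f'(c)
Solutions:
 f(c) = C1 + 28*exp(c/7)/5


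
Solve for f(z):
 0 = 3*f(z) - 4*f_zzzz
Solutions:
 f(z) = C1*exp(-sqrt(2)*3^(1/4)*z/2) + C2*exp(sqrt(2)*3^(1/4)*z/2) + C3*sin(sqrt(2)*3^(1/4)*z/2) + C4*cos(sqrt(2)*3^(1/4)*z/2)


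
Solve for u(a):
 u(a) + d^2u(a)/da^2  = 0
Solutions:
 u(a) = C1*sin(a) + C2*cos(a)


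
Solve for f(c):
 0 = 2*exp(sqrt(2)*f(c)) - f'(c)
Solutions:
 f(c) = sqrt(2)*(2*log(-1/(C1 + 2*c)) - log(2))/4


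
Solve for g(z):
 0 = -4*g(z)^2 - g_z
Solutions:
 g(z) = 1/(C1 + 4*z)


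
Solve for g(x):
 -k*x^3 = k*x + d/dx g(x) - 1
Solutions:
 g(x) = C1 - k*x^4/4 - k*x^2/2 + x


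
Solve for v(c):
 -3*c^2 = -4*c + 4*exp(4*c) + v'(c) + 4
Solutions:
 v(c) = C1 - c^3 + 2*c^2 - 4*c - exp(4*c)


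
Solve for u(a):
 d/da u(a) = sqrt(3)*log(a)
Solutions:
 u(a) = C1 + sqrt(3)*a*log(a) - sqrt(3)*a


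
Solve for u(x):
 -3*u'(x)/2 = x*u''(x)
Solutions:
 u(x) = C1 + C2/sqrt(x)


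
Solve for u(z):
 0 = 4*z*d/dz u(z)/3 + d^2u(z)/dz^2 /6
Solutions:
 u(z) = C1 + C2*erf(2*z)


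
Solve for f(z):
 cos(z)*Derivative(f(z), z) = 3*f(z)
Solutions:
 f(z) = C1*(sin(z) + 1)^(3/2)/(sin(z) - 1)^(3/2)


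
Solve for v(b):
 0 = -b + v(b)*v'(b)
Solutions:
 v(b) = -sqrt(C1 + b^2)
 v(b) = sqrt(C1 + b^2)


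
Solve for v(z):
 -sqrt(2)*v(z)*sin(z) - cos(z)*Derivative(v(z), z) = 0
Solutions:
 v(z) = C1*cos(z)^(sqrt(2))


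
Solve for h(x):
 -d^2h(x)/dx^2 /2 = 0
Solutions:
 h(x) = C1 + C2*x


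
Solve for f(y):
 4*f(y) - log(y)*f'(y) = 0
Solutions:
 f(y) = C1*exp(4*li(y))


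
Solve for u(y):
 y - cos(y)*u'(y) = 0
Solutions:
 u(y) = C1 + Integral(y/cos(y), y)


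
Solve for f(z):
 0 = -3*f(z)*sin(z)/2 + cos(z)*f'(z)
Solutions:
 f(z) = C1/cos(z)^(3/2)


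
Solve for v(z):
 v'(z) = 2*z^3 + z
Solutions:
 v(z) = C1 + z^4/2 + z^2/2


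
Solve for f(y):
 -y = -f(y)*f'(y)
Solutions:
 f(y) = -sqrt(C1 + y^2)
 f(y) = sqrt(C1 + y^2)


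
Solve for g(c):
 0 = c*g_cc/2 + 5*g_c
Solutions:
 g(c) = C1 + C2/c^9


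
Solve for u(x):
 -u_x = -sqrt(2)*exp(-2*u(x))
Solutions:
 u(x) = log(-sqrt(C1 + 2*sqrt(2)*x))
 u(x) = log(C1 + 2*sqrt(2)*x)/2


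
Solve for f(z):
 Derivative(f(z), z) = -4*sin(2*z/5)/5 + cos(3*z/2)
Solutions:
 f(z) = C1 + 2*sin(3*z/2)/3 + 2*cos(2*z/5)


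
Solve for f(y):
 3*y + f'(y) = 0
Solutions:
 f(y) = C1 - 3*y^2/2


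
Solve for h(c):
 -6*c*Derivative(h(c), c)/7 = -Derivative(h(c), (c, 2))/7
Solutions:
 h(c) = C1 + C2*erfi(sqrt(3)*c)


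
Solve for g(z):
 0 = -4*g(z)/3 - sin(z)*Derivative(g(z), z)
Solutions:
 g(z) = C1*(cos(z) + 1)^(2/3)/(cos(z) - 1)^(2/3)


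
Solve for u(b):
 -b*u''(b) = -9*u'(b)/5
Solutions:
 u(b) = C1 + C2*b^(14/5)


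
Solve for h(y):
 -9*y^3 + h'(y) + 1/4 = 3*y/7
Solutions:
 h(y) = C1 + 9*y^4/4 + 3*y^2/14 - y/4


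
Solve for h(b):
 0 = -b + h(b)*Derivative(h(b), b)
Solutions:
 h(b) = -sqrt(C1 + b^2)
 h(b) = sqrt(C1 + b^2)


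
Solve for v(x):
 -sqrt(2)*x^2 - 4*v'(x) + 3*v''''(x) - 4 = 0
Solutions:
 v(x) = C1 + C4*exp(6^(2/3)*x/3) - sqrt(2)*x^3/12 - x + (C2*sin(2^(2/3)*3^(1/6)*x/2) + C3*cos(2^(2/3)*3^(1/6)*x/2))*exp(-6^(2/3)*x/6)


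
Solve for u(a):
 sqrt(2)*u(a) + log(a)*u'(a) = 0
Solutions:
 u(a) = C1*exp(-sqrt(2)*li(a))


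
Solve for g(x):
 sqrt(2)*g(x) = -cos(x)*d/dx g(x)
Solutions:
 g(x) = C1*(sin(x) - 1)^(sqrt(2)/2)/(sin(x) + 1)^(sqrt(2)/2)


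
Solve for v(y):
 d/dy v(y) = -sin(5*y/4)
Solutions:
 v(y) = C1 + 4*cos(5*y/4)/5


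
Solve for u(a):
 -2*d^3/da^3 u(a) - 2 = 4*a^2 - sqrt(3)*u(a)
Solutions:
 u(a) = C3*exp(2^(2/3)*3^(1/6)*a/2) + 4*sqrt(3)*a^2/3 + (C1*sin(6^(2/3)*a/4) + C2*cos(6^(2/3)*a/4))*exp(-2^(2/3)*3^(1/6)*a/4) + 2*sqrt(3)/3


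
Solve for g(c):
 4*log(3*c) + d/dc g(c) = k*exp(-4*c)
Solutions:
 g(c) = C1 - 4*c*log(c) + 4*c*(1 - log(3)) - k*exp(-4*c)/4


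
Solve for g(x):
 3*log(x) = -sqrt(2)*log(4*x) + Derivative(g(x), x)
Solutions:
 g(x) = C1 + sqrt(2)*x*log(x) + 3*x*log(x) - 3*x - sqrt(2)*x + 2*sqrt(2)*x*log(2)


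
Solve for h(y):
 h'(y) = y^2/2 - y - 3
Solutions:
 h(y) = C1 + y^3/6 - y^2/2 - 3*y


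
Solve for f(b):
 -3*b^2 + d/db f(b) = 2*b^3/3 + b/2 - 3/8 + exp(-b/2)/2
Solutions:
 f(b) = C1 + b^4/6 + b^3 + b^2/4 - 3*b/8 - 1/sqrt(exp(b))


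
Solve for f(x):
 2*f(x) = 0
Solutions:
 f(x) = 0


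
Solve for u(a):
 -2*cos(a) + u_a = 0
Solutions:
 u(a) = C1 + 2*sin(a)


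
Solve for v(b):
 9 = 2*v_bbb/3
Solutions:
 v(b) = C1 + C2*b + C3*b^2 + 9*b^3/4


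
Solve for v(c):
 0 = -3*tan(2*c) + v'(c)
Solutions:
 v(c) = C1 - 3*log(cos(2*c))/2


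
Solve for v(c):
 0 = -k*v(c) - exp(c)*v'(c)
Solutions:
 v(c) = C1*exp(k*exp(-c))


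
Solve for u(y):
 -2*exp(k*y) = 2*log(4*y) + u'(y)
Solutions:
 u(y) = C1 - 2*y*log(y) + 2*y*(1 - 2*log(2)) + Piecewise((-2*exp(k*y)/k, Ne(k, 0)), (-2*y, True))


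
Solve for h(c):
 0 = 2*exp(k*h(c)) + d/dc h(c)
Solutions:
 h(c) = Piecewise((log(1/(C1*k + 2*c*k))/k, Ne(k, 0)), (nan, True))
 h(c) = Piecewise((C1 - 2*c, Eq(k, 0)), (nan, True))


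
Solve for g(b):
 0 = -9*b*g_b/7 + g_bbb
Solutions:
 g(b) = C1 + Integral(C2*airyai(21^(2/3)*b/7) + C3*airybi(21^(2/3)*b/7), b)


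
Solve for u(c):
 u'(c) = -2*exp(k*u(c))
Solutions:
 u(c) = Piecewise((log(1/(C1*k + 2*c*k))/k, Ne(k, 0)), (nan, True))
 u(c) = Piecewise((C1 - 2*c, Eq(k, 0)), (nan, True))


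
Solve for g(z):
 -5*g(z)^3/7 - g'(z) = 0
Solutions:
 g(z) = -sqrt(14)*sqrt(-1/(C1 - 5*z))/2
 g(z) = sqrt(14)*sqrt(-1/(C1 - 5*z))/2


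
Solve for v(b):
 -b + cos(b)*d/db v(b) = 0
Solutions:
 v(b) = C1 + Integral(b/cos(b), b)


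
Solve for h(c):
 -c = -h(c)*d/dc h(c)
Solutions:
 h(c) = -sqrt(C1 + c^2)
 h(c) = sqrt(C1 + c^2)


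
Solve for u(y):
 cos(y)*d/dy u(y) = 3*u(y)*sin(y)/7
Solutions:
 u(y) = C1/cos(y)^(3/7)


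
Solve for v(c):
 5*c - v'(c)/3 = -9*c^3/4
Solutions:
 v(c) = C1 + 27*c^4/16 + 15*c^2/2


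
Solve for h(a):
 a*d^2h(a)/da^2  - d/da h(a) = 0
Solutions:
 h(a) = C1 + C2*a^2


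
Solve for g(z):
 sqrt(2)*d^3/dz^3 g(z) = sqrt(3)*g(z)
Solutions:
 g(z) = C3*exp(2^(5/6)*3^(1/6)*z/2) + (C1*sin(2^(5/6)*3^(2/3)*z/4) + C2*cos(2^(5/6)*3^(2/3)*z/4))*exp(-2^(5/6)*3^(1/6)*z/4)


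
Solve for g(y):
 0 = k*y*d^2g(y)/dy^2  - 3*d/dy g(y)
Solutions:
 g(y) = C1 + y^(((re(k) + 3)*re(k) + im(k)^2)/(re(k)^2 + im(k)^2))*(C2*sin(3*log(y)*Abs(im(k))/(re(k)^2 + im(k)^2)) + C3*cos(3*log(y)*im(k)/(re(k)^2 + im(k)^2)))


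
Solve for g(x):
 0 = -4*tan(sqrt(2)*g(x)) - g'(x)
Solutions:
 g(x) = sqrt(2)*(pi - asin(C1*exp(-4*sqrt(2)*x)))/2
 g(x) = sqrt(2)*asin(C1*exp(-4*sqrt(2)*x))/2


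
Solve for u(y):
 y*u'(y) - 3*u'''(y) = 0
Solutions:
 u(y) = C1 + Integral(C2*airyai(3^(2/3)*y/3) + C3*airybi(3^(2/3)*y/3), y)


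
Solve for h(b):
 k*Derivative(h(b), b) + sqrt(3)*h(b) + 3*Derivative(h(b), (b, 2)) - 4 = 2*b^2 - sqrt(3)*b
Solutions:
 h(b) = C1*exp(b*(-k + sqrt(k^2 - 12*sqrt(3)))/6) + C2*exp(-b*(k + sqrt(k^2 - 12*sqrt(3)))/6) + 2*sqrt(3)*b^2/3 - 4*b*k/3 - b + 4*sqrt(3)*k^2/9 + sqrt(3)*k/3 - 4 + 4*sqrt(3)/3


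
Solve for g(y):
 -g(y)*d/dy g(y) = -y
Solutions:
 g(y) = -sqrt(C1 + y^2)
 g(y) = sqrt(C1 + y^2)


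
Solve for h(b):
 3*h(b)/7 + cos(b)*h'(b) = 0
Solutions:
 h(b) = C1*(sin(b) - 1)^(3/14)/(sin(b) + 1)^(3/14)


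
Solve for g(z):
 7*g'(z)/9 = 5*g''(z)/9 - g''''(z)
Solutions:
 g(z) = C1 + C2*exp(z*(10*18^(1/3)/(sqrt(34221) + 189)^(1/3) + 12^(1/3)*(sqrt(34221) + 189)^(1/3))/36)*sin(2^(1/3)*3^(1/6)*z*(-2^(1/3)*3^(2/3)*(sqrt(34221) + 189)^(1/3) + 30/(sqrt(34221) + 189)^(1/3))/36) + C3*exp(z*(10*18^(1/3)/(sqrt(34221) + 189)^(1/3) + 12^(1/3)*(sqrt(34221) + 189)^(1/3))/36)*cos(2^(1/3)*3^(1/6)*z*(-2^(1/3)*3^(2/3)*(sqrt(34221) + 189)^(1/3) + 30/(sqrt(34221) + 189)^(1/3))/36) + C4*exp(-z*(10*18^(1/3)/(sqrt(34221) + 189)^(1/3) + 12^(1/3)*(sqrt(34221) + 189)^(1/3))/18)


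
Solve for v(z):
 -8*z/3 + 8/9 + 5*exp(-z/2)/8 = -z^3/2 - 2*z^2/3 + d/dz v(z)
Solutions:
 v(z) = C1 + z^4/8 + 2*z^3/9 - 4*z^2/3 + 8*z/9 - 5*exp(-z/2)/4


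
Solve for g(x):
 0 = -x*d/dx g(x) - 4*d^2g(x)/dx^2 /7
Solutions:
 g(x) = C1 + C2*erf(sqrt(14)*x/4)


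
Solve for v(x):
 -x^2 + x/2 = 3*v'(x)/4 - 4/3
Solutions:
 v(x) = C1 - 4*x^3/9 + x^2/3 + 16*x/9


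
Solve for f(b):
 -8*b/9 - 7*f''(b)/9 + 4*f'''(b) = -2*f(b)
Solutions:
 f(b) = C1*exp(b*(49/(324*sqrt(942726) + 314585)^(1/3) + 14 + (324*sqrt(942726) + 314585)^(1/3))/216)*sin(sqrt(3)*b*(-(324*sqrt(942726) + 314585)^(1/3) + 49/(324*sqrt(942726) + 314585)^(1/3))/216) + C2*exp(b*(49/(324*sqrt(942726) + 314585)^(1/3) + 14 + (324*sqrt(942726) + 314585)^(1/3))/216)*cos(sqrt(3)*b*(-(324*sqrt(942726) + 314585)^(1/3) + 49/(324*sqrt(942726) + 314585)^(1/3))/216) + C3*exp(b*(-(324*sqrt(942726) + 314585)^(1/3) - 49/(324*sqrt(942726) + 314585)^(1/3) + 7)/108) + 4*b/9


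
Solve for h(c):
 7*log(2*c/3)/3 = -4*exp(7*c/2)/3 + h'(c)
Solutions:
 h(c) = C1 + 7*c*log(c)/3 + 7*c*(-log(3) - 1 + log(2))/3 + 8*exp(7*c/2)/21


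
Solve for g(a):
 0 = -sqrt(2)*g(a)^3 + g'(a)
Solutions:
 g(a) = -sqrt(2)*sqrt(-1/(C1 + sqrt(2)*a))/2
 g(a) = sqrt(2)*sqrt(-1/(C1 + sqrt(2)*a))/2


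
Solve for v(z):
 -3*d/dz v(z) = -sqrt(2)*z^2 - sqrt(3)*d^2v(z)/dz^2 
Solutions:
 v(z) = C1 + C2*exp(sqrt(3)*z) + sqrt(2)*z^3/9 + sqrt(6)*z^2/9 + 2*sqrt(2)*z/9


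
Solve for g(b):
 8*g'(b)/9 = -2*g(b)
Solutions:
 g(b) = C1*exp(-9*b/4)


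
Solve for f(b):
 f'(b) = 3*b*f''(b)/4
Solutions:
 f(b) = C1 + C2*b^(7/3)


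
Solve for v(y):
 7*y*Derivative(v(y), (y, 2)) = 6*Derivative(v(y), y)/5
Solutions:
 v(y) = C1 + C2*y^(41/35)


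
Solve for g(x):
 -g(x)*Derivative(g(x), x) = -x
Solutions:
 g(x) = -sqrt(C1 + x^2)
 g(x) = sqrt(C1 + x^2)


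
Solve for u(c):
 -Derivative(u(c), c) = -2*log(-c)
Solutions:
 u(c) = C1 + 2*c*log(-c) - 2*c


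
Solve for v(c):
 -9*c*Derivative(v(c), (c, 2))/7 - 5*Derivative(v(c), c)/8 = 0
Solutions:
 v(c) = C1 + C2*c^(37/72)


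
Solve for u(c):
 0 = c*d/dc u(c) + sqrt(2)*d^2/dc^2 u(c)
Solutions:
 u(c) = C1 + C2*erf(2^(1/4)*c/2)


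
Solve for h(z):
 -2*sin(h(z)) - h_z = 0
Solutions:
 h(z) = -acos((-C1 - exp(4*z))/(C1 - exp(4*z))) + 2*pi
 h(z) = acos((-C1 - exp(4*z))/(C1 - exp(4*z)))


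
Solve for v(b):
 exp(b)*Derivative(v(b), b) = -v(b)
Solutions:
 v(b) = C1*exp(exp(-b))


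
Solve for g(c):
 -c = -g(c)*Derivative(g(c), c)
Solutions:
 g(c) = -sqrt(C1 + c^2)
 g(c) = sqrt(C1 + c^2)


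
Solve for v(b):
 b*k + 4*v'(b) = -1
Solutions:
 v(b) = C1 - b^2*k/8 - b/4


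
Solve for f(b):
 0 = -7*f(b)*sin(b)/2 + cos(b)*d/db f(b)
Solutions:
 f(b) = C1/cos(b)^(7/2)


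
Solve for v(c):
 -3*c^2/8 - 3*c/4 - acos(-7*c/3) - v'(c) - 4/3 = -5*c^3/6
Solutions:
 v(c) = C1 + 5*c^4/24 - c^3/8 - 3*c^2/8 - c*acos(-7*c/3) - 4*c/3 - sqrt(9 - 49*c^2)/7


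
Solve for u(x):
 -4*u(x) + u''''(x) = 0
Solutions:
 u(x) = C1*exp(-sqrt(2)*x) + C2*exp(sqrt(2)*x) + C3*sin(sqrt(2)*x) + C4*cos(sqrt(2)*x)


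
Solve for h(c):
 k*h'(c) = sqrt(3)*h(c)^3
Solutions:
 h(c) = -sqrt(2)*sqrt(-k/(C1*k + sqrt(3)*c))/2
 h(c) = sqrt(2)*sqrt(-k/(C1*k + sqrt(3)*c))/2


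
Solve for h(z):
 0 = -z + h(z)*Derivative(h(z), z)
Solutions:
 h(z) = -sqrt(C1 + z^2)
 h(z) = sqrt(C1 + z^2)


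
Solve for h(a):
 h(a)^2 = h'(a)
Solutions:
 h(a) = -1/(C1 + a)


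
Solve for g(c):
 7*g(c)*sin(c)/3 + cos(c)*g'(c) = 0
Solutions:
 g(c) = C1*cos(c)^(7/3)


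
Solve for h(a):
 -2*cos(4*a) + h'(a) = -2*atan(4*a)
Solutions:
 h(a) = C1 - 2*a*atan(4*a) + log(16*a^2 + 1)/4 + sin(4*a)/2


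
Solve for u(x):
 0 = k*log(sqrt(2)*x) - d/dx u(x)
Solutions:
 u(x) = C1 + k*x*log(x) - k*x + k*x*log(2)/2


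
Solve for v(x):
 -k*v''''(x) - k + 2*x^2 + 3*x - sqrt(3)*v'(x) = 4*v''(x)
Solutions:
 v(x) = C1 + C2*exp(2^(1/3)*x*(2^(1/3)*sqrt(3)*(sqrt((81 + 256/k)/k^2) + 9/k)^(1/3)/12 - 2^(1/3)*I*(sqrt((81 + 256/k)/k^2) + 9/k)^(1/3)/4 + 8/(k*(-sqrt(3) + 3*I)*(sqrt((81 + 256/k)/k^2) + 9/k)^(1/3)))) + C3*exp(2^(1/3)*x*(2^(1/3)*sqrt(3)*(sqrt((81 + 256/k)/k^2) + 9/k)^(1/3)/12 + 2^(1/3)*I*(sqrt((81 + 256/k)/k^2) + 9/k)^(1/3)/4 - 8/(k*(sqrt(3) + 3*I)*(sqrt((81 + 256/k)/k^2) + 9/k)^(1/3)))) + C4*exp(2^(1/3)*sqrt(3)*x*(-2^(1/3)*(sqrt((81 + 256/k)/k^2) + 9/k)^(1/3) + 8/(k*(sqrt((81 + 256/k)/k^2) + 9/k)^(1/3)))/6) - sqrt(3)*k*x/3 + 2*sqrt(3)*x^3/9 - 8*x^2/3 + sqrt(3)*x^2/2 - 4*x + 64*sqrt(3)*x/9


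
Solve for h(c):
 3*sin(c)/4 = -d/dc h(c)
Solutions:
 h(c) = C1 + 3*cos(c)/4


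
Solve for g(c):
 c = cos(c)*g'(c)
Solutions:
 g(c) = C1 + Integral(c/cos(c), c)


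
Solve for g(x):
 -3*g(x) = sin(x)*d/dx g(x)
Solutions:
 g(x) = C1*(cos(x) + 1)^(3/2)/(cos(x) - 1)^(3/2)


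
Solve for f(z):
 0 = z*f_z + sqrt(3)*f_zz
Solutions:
 f(z) = C1 + C2*erf(sqrt(2)*3^(3/4)*z/6)


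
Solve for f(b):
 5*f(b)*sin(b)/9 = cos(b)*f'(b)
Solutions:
 f(b) = C1/cos(b)^(5/9)


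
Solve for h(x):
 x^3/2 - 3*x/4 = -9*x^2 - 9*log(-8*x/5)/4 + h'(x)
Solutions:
 h(x) = C1 + x^4/8 + 3*x^3 - 3*x^2/8 + 9*x*log(-x)/4 + x*(-3*log(5) - 9/4 + 3*log(10)/4 + 6*log(2))


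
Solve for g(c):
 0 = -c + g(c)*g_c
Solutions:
 g(c) = -sqrt(C1 + c^2)
 g(c) = sqrt(C1 + c^2)


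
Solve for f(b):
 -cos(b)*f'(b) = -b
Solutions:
 f(b) = C1 + Integral(b/cos(b), b)


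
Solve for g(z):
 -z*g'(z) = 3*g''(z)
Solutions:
 g(z) = C1 + C2*erf(sqrt(6)*z/6)


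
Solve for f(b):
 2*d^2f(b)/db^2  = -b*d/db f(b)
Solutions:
 f(b) = C1 + C2*erf(b/2)


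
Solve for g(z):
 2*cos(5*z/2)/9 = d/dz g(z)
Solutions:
 g(z) = C1 + 4*sin(5*z/2)/45


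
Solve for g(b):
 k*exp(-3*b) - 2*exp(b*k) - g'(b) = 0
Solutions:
 g(b) = C1 - k*exp(-3*b)/3 - 2*exp(b*k)/k


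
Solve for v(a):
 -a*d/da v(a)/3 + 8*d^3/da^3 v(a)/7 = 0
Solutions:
 v(a) = C1 + Integral(C2*airyai(3^(2/3)*7^(1/3)*a/6) + C3*airybi(3^(2/3)*7^(1/3)*a/6), a)


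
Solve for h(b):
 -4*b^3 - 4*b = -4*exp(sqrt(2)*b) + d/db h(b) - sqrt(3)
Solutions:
 h(b) = C1 - b^4 - 2*b^2 + sqrt(3)*b + 2*sqrt(2)*exp(sqrt(2)*b)


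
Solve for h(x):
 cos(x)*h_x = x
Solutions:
 h(x) = C1 + Integral(x/cos(x), x)


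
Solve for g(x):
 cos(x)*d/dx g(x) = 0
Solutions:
 g(x) = C1


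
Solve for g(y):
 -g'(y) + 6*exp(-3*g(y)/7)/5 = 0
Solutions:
 g(y) = 7*log(C1 + 18*y/35)/3
 g(y) = 7*log(35^(2/3)*(-3^(1/3) - 3^(5/6)*I)*(C1 + 6*y)^(1/3)/70)
 g(y) = 7*log(35^(2/3)*(-3^(1/3) + 3^(5/6)*I)*(C1 + 6*y)^(1/3)/70)


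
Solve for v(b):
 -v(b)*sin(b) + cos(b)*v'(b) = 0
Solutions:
 v(b) = C1/cos(b)


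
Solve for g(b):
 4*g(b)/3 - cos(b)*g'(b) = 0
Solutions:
 g(b) = C1*(sin(b) + 1)^(2/3)/(sin(b) - 1)^(2/3)


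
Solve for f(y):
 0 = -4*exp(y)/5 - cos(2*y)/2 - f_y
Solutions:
 f(y) = C1 - 4*exp(y)/5 - sin(2*y)/4


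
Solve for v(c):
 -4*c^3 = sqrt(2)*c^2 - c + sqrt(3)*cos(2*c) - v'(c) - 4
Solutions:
 v(c) = C1 + c^4 + sqrt(2)*c^3/3 - c^2/2 - 4*c + sqrt(3)*sin(2*c)/2


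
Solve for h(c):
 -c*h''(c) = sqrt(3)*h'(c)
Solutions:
 h(c) = C1 + C2*c^(1 - sqrt(3))


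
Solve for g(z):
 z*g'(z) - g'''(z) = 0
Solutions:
 g(z) = C1 + Integral(C2*airyai(z) + C3*airybi(z), z)


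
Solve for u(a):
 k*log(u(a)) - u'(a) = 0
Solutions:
 li(u(a)) = C1 + a*k


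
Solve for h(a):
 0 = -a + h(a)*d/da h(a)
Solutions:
 h(a) = -sqrt(C1 + a^2)
 h(a) = sqrt(C1 + a^2)


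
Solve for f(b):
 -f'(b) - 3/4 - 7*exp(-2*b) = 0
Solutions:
 f(b) = C1 - 3*b/4 + 7*exp(-2*b)/2


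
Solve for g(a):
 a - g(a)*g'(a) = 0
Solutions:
 g(a) = -sqrt(C1 + a^2)
 g(a) = sqrt(C1 + a^2)


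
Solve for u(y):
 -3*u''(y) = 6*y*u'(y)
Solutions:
 u(y) = C1 + C2*erf(y)


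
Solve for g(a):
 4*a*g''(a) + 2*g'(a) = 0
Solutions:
 g(a) = C1 + C2*sqrt(a)


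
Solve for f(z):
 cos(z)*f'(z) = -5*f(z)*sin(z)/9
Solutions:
 f(z) = C1*cos(z)^(5/9)


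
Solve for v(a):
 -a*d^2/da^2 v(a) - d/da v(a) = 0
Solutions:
 v(a) = C1 + C2*log(a)


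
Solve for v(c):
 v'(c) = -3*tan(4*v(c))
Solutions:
 v(c) = -asin(C1*exp(-12*c))/4 + pi/4
 v(c) = asin(C1*exp(-12*c))/4


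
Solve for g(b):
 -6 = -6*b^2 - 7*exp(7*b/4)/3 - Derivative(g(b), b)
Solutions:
 g(b) = C1 - 2*b^3 + 6*b - 4*exp(7*b/4)/3


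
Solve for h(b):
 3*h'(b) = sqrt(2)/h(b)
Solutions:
 h(b) = -sqrt(C1 + 6*sqrt(2)*b)/3
 h(b) = sqrt(C1 + 6*sqrt(2)*b)/3


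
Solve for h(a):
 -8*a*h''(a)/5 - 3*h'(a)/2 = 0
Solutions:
 h(a) = C1 + C2*a^(1/16)


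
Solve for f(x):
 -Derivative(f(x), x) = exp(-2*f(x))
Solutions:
 f(x) = log(-sqrt(C1 - 2*x))
 f(x) = log(C1 - 2*x)/2


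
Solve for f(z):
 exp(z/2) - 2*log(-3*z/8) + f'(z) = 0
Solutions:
 f(z) = C1 + 2*z*log(-z) + 2*z*(-3*log(2) - 1 + log(3)) - 2*exp(z/2)


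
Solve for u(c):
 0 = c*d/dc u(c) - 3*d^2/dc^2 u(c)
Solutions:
 u(c) = C1 + C2*erfi(sqrt(6)*c/6)


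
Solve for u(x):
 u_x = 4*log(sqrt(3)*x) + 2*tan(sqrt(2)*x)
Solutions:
 u(x) = C1 + 4*x*log(x) - 4*x + 2*x*log(3) - sqrt(2)*log(cos(sqrt(2)*x))


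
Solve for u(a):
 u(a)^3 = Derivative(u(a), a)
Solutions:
 u(a) = -sqrt(2)*sqrt(-1/(C1 + a))/2
 u(a) = sqrt(2)*sqrt(-1/(C1 + a))/2


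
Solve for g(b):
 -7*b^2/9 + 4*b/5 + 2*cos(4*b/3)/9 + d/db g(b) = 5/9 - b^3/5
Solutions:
 g(b) = C1 - b^4/20 + 7*b^3/27 - 2*b^2/5 + 5*b/9 - sin(4*b/3)/6


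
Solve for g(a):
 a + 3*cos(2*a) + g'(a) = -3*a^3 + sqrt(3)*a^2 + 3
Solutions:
 g(a) = C1 - 3*a^4/4 + sqrt(3)*a^3/3 - a^2/2 + 3*a - 3*sin(a)*cos(a)


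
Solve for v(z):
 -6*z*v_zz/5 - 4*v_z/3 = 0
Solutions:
 v(z) = C1 + C2/z^(1/9)


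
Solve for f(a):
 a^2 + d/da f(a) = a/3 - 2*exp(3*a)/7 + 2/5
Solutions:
 f(a) = C1 - a^3/3 + a^2/6 + 2*a/5 - 2*exp(3*a)/21


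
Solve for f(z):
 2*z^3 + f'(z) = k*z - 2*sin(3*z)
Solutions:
 f(z) = C1 + k*z^2/2 - z^4/2 + 2*cos(3*z)/3


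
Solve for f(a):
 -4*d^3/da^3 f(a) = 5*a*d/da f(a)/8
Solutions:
 f(a) = C1 + Integral(C2*airyai(-10^(1/3)*a/4) + C3*airybi(-10^(1/3)*a/4), a)


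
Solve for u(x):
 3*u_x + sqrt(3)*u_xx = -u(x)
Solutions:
 u(x) = C1*exp(sqrt(3)*x*(-3 + sqrt(9 - 4*sqrt(3)))/6) + C2*exp(-sqrt(3)*x*(sqrt(9 - 4*sqrt(3)) + 3)/6)


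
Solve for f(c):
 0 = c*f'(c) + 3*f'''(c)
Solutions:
 f(c) = C1 + Integral(C2*airyai(-3^(2/3)*c/3) + C3*airybi(-3^(2/3)*c/3), c)


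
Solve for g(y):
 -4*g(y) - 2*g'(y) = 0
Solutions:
 g(y) = C1*exp(-2*y)


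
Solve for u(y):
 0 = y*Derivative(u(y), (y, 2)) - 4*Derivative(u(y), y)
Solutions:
 u(y) = C1 + C2*y^5


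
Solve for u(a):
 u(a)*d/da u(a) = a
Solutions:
 u(a) = -sqrt(C1 + a^2)
 u(a) = sqrt(C1 + a^2)


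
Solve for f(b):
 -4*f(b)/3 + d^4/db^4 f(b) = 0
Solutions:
 f(b) = C1*exp(-sqrt(2)*3^(3/4)*b/3) + C2*exp(sqrt(2)*3^(3/4)*b/3) + C3*sin(sqrt(2)*3^(3/4)*b/3) + C4*cos(sqrt(2)*3^(3/4)*b/3)


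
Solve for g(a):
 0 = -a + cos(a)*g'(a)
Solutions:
 g(a) = C1 + Integral(a/cos(a), a)


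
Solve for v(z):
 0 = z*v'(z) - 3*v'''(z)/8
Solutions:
 v(z) = C1 + Integral(C2*airyai(2*3^(2/3)*z/3) + C3*airybi(2*3^(2/3)*z/3), z)


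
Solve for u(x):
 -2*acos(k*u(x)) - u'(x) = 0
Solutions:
 Integral(1/acos(_y*k), (_y, u(x))) = C1 - 2*x


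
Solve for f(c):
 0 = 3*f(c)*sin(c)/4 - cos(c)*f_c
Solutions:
 f(c) = C1/cos(c)^(3/4)


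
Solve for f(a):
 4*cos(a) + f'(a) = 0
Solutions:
 f(a) = C1 - 4*sin(a)


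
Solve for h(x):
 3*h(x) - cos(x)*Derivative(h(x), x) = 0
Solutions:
 h(x) = C1*(sin(x) + 1)^(3/2)/(sin(x) - 1)^(3/2)


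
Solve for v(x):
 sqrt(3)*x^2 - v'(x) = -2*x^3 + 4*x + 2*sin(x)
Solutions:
 v(x) = C1 + x^4/2 + sqrt(3)*x^3/3 - 2*x^2 + 2*cos(x)


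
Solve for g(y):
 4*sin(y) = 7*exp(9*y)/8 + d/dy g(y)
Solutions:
 g(y) = C1 - 7*exp(9*y)/72 - 4*cos(y)


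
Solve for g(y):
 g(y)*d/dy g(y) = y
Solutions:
 g(y) = -sqrt(C1 + y^2)
 g(y) = sqrt(C1 + y^2)


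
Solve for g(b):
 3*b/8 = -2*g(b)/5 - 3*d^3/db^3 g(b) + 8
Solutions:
 g(b) = C3*exp(-15^(2/3)*2^(1/3)*b/15) - 15*b/16 + (C1*sin(2^(1/3)*3^(1/6)*5^(2/3)*b/10) + C2*cos(2^(1/3)*3^(1/6)*5^(2/3)*b/10))*exp(15^(2/3)*2^(1/3)*b/30) + 20


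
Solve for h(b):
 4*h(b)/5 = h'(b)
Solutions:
 h(b) = C1*exp(4*b/5)


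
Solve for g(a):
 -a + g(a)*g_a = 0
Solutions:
 g(a) = -sqrt(C1 + a^2)
 g(a) = sqrt(C1 + a^2)


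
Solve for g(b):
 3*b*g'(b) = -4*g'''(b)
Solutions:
 g(b) = C1 + Integral(C2*airyai(-6^(1/3)*b/2) + C3*airybi(-6^(1/3)*b/2), b)


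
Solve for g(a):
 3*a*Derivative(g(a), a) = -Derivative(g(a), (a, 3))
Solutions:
 g(a) = C1 + Integral(C2*airyai(-3^(1/3)*a) + C3*airybi(-3^(1/3)*a), a)


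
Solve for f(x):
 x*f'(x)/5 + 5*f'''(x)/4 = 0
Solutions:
 f(x) = C1 + Integral(C2*airyai(-2^(2/3)*5^(1/3)*x/5) + C3*airybi(-2^(2/3)*5^(1/3)*x/5), x)


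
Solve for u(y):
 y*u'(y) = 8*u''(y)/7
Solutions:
 u(y) = C1 + C2*erfi(sqrt(7)*y/4)


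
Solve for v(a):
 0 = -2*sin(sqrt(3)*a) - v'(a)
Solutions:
 v(a) = C1 + 2*sqrt(3)*cos(sqrt(3)*a)/3


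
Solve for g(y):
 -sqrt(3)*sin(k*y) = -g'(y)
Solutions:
 g(y) = C1 - sqrt(3)*cos(k*y)/k


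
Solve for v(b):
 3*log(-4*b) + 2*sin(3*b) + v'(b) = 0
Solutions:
 v(b) = C1 - 3*b*log(-b) - 6*b*log(2) + 3*b + 2*cos(3*b)/3


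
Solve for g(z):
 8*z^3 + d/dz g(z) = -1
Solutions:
 g(z) = C1 - 2*z^4 - z


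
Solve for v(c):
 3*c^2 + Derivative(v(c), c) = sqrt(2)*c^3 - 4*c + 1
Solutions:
 v(c) = C1 + sqrt(2)*c^4/4 - c^3 - 2*c^2 + c


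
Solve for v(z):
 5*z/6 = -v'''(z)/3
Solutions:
 v(z) = C1 + C2*z + C3*z^2 - 5*z^4/48


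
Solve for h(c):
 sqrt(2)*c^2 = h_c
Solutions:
 h(c) = C1 + sqrt(2)*c^3/3


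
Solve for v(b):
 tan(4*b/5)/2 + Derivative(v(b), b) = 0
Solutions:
 v(b) = C1 + 5*log(cos(4*b/5))/8


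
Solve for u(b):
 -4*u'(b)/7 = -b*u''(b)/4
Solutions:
 u(b) = C1 + C2*b^(23/7)


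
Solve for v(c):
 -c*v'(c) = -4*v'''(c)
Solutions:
 v(c) = C1 + Integral(C2*airyai(2^(1/3)*c/2) + C3*airybi(2^(1/3)*c/2), c)


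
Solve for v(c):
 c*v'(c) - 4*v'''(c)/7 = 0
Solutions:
 v(c) = C1 + Integral(C2*airyai(14^(1/3)*c/2) + C3*airybi(14^(1/3)*c/2), c)


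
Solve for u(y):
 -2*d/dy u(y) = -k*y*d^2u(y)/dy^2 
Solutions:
 u(y) = C1 + y^(((re(k) + 2)*re(k) + im(k)^2)/(re(k)^2 + im(k)^2))*(C2*sin(2*log(y)*Abs(im(k))/(re(k)^2 + im(k)^2)) + C3*cos(2*log(y)*im(k)/(re(k)^2 + im(k)^2)))


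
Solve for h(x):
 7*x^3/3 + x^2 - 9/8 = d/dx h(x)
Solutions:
 h(x) = C1 + 7*x^4/12 + x^3/3 - 9*x/8


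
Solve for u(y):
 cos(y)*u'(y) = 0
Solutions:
 u(y) = C1


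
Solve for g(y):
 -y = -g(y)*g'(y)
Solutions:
 g(y) = -sqrt(C1 + y^2)
 g(y) = sqrt(C1 + y^2)


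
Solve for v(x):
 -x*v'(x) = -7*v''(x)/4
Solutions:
 v(x) = C1 + C2*erfi(sqrt(14)*x/7)


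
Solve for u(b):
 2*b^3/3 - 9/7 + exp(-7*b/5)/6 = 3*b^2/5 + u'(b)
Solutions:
 u(b) = C1 + b^4/6 - b^3/5 - 9*b/7 - 5*exp(-7*b/5)/42


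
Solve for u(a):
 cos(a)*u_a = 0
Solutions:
 u(a) = C1


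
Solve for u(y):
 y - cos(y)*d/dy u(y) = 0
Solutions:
 u(y) = C1 + Integral(y/cos(y), y)


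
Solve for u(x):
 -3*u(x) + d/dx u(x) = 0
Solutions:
 u(x) = C1*exp(3*x)


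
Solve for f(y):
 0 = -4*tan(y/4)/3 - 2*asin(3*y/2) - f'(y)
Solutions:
 f(y) = C1 - 2*y*asin(3*y/2) - 2*sqrt(4 - 9*y^2)/3 + 16*log(cos(y/4))/3
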